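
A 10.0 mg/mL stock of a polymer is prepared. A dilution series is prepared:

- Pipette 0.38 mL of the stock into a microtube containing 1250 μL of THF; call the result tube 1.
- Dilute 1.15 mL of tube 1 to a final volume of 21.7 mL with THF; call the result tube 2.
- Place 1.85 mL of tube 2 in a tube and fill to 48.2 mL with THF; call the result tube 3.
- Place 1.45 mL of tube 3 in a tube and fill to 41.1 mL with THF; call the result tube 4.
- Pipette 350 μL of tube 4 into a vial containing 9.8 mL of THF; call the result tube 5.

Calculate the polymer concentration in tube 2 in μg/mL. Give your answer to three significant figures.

124 μg/mL

Step 1: 0.38 mL + 1250 μL = 1.63 mL total → factor 1.63/0.38 = 4.2895
Step 2: 1.15 mL brought to 21.7 mL → factor 21.7/1.15 = 18.87
Dilution factor through tube 2 = 4.2895 × 18.87 = 80.941
[tube 2] = 10.0 mg/mL / 80.941 = 0.1235 mg/mL = 124 μg/mL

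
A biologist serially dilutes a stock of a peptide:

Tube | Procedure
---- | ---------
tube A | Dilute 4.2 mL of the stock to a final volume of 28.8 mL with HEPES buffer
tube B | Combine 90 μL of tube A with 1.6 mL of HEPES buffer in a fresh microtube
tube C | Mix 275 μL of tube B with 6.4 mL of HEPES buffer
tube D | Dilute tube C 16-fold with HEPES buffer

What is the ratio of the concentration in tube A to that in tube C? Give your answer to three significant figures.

Step 1: 4.2 mL brought to 28.8 mL → factor 28.8/4.2 = 6.8571
Step 2: 90 μL + 1.6 mL = 1690 μL total → factor 1690/90 = 18.778
Step 3: 275 μL + 6.4 mL = 6675 μL total → factor 6675/275 = 24.273
Dilution factor to tube A = 6.8571; to tube C = 3125.4
[tube A]/[tube C] = (factor to tube C)/(factor to tube A) = 3125.4/6.8571 = 456

456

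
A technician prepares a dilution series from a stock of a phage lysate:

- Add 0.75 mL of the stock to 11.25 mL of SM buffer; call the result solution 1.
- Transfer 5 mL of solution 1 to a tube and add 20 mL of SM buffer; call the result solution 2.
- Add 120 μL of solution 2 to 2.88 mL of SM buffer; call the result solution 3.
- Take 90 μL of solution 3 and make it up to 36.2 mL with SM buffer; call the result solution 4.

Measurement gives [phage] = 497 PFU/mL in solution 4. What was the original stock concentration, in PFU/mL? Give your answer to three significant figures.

4.00 × 10^8 PFU/mL

Step 1: 0.75 mL + 11.25 mL = 12 mL total → factor 12/0.75 = 16
Step 2: 5 mL + 20 mL = 25 mL total → factor 25/5 = 5
Step 3: 120 μL + 2.88 mL = 3000 μL total → factor 3000/120 = 25
Step 4: 90 μL brought to 36.2 mL → factor 36200/90 = 402.22
Overall dilution factor = 16 × 5 × 25 × 402.22 = 8.0444 × 10^5
Stock = 497 PFU/mL × 8.0444 × 10^5 = 4.00 × 10^8 PFU/mL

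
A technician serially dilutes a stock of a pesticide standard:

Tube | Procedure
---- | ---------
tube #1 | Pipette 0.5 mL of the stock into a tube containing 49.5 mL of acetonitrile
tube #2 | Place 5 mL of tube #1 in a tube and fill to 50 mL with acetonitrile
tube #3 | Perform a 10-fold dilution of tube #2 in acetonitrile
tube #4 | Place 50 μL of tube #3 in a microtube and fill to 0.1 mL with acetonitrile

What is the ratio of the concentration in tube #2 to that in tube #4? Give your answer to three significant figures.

Step 1: 0.5 mL + 49.5 mL = 50 mL total → factor 50/0.5 = 100
Step 2: 5 mL brought to 50 mL → factor 50/5 = 10
Step 3: 10-fold → factor 10
Step 4: 50 μL brought to 0.1 mL → factor 100/50 = 2
Dilution factor to tube #2 = 1000; to tube #4 = 20000
[tube #2]/[tube #4] = (factor to tube #4)/(factor to tube #2) = 20000/1000 = 20.0

20.0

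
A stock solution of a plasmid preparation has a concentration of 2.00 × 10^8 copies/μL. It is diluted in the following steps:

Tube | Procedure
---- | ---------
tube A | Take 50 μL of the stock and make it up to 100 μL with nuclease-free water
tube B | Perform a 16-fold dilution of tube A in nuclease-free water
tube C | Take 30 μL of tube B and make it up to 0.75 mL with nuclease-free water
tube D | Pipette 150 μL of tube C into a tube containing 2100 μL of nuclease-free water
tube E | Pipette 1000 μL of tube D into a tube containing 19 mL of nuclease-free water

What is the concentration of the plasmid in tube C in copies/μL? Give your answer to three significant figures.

Step 1: 50 μL brought to 100 μL → factor 100/50 = 2
Step 2: 16-fold → factor 16
Step 3: 30 μL brought to 0.75 mL → factor 750/30 = 25
Dilution factor through tube C = 2 × 16 × 25 = 800
[tube C] = 2.00 × 10^8 copies/μL / 800 = 2.50 × 10^5 copies/μL

2.50 × 10^5 copies/μL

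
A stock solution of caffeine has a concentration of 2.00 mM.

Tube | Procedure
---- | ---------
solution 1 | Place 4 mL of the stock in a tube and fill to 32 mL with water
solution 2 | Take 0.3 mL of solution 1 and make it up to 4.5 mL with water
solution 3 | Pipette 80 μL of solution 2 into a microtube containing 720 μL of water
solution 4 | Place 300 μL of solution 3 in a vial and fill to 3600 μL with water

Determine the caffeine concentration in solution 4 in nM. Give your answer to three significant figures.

Step 1: 4 mL brought to 32 mL → factor 32/4 = 8
Step 2: 0.3 mL brought to 4.5 mL → factor 4.5/0.3 = 15
Step 3: 80 μL + 720 μL = 800 μL total → factor 800/80 = 10
Step 4: 300 μL brought to 3600 μL → factor 3600/300 = 12
Overall dilution factor = 8 × 15 × 10 × 12 = 14400
Final = 2.00 mM / 14400 = 0.0001389 mM = 139 nM

139 nM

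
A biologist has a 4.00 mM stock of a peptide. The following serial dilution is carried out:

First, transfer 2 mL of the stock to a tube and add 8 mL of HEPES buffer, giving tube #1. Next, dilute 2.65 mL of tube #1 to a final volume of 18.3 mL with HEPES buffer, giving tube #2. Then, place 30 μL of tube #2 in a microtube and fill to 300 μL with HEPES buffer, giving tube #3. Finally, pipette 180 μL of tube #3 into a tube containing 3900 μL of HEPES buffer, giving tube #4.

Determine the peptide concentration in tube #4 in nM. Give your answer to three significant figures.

Step 1: 2 mL + 8 mL = 10 mL total → factor 10/2 = 5
Step 2: 2.65 mL brought to 18.3 mL → factor 18.3/2.65 = 6.9057
Step 3: 30 μL brought to 300 μL → factor 300/30 = 10
Step 4: 180 μL + 3900 μL = 4080 μL total → factor 4080/180 = 22.667
Overall dilution factor = 5 × 6.9057 × 10 × 22.667 = 7826.4
Final = 4.00 mM / 7826.4 = 0.0005111 mM = 511 nM

511 nM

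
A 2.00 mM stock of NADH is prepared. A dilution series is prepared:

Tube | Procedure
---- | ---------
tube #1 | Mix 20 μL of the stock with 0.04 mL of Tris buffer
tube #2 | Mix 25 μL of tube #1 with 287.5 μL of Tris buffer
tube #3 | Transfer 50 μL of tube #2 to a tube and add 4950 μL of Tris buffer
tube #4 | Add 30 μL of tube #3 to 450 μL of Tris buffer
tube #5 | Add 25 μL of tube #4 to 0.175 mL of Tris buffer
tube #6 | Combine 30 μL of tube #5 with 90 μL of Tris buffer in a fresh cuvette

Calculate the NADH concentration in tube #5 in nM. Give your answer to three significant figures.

Step 1: 20 μL + 0.04 mL = 60 μL total → factor 60/20 = 3
Step 2: 25 μL + 287.5 μL = 312.5 μL total → factor 312.5/25 = 12.5
Step 3: 50 μL + 4950 μL = 5000 μL total → factor 5000/50 = 100
Step 4: 30 μL + 450 μL = 480 μL total → factor 480/30 = 16
Step 5: 25 μL + 0.175 mL = 200 μL total → factor 200/25 = 8
Dilution factor through tube #5 = 3 × 12.5 × 100 × 16 × 8 = 4.8 × 10^5
[tube #5] = 2.00 mM / 4.8 × 10^5 = 4.167 × 10^-6 mM = 4.17 nM

4.17 nM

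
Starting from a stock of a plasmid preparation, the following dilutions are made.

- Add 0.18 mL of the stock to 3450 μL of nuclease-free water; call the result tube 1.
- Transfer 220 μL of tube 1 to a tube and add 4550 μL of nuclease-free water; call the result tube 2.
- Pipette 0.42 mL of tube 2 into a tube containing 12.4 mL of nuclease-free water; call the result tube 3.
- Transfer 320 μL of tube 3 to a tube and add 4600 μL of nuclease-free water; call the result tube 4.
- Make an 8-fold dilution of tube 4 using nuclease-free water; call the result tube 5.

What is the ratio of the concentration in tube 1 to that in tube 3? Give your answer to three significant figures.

Step 1: 0.18 mL + 3450 μL = 3.63 mL total → factor 3.63/0.18 = 20.167
Step 2: 220 μL + 4550 μL = 4770 μL total → factor 4770/220 = 21.682
Step 3: 0.42 mL + 12.4 mL = 12.82 mL total → factor 12.82/0.42 = 30.524
Dilution factor to tube 1 = 20.167; to tube 3 = 13347
[tube 1]/[tube 3] = (factor to tube 3)/(factor to tube 1) = 13347/20.167 = 662

662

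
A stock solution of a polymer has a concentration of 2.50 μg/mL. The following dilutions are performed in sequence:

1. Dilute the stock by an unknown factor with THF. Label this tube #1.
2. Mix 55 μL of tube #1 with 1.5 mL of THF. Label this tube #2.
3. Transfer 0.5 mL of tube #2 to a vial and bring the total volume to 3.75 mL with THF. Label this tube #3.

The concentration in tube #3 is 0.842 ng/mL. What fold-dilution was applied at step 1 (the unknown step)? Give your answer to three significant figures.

Step 1: unknown factor x
Step 2: 55 μL + 1.5 mL = 1555 μL total → factor 1555/55 = 28.273
Step 3: 0.5 mL brought to 3.75 mL → factor 3.75/0.5 = 7.5
Product of known-step factors = 212.05
Overall factor = 2.50 μg/mL / (0.842 ng/mL) = 2969.1
x = 2969.1 / 212.05 = 14.0

14.0-fold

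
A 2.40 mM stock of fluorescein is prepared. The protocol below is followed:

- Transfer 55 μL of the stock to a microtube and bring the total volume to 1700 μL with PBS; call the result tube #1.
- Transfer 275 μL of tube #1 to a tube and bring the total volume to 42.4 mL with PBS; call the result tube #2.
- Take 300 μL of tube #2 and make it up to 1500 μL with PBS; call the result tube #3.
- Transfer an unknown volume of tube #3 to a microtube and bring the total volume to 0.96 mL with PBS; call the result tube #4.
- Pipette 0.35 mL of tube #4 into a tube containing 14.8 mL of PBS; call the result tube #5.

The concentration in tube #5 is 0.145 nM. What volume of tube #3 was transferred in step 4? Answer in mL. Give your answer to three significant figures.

Step 1: 55 μL brought to 1700 μL → factor 1700/55 = 30.909
Step 2: 275 μL brought to 42.4 mL → factor 42400/275 = 154.18
Step 3: 300 μL brought to 1500 μL → factor 1500/300 = 5
Step 4: v brought to 0.96 mL → factor = 0.96 mL/v
Step 5: 0.35 mL + 14.8 mL = 15.15 mL total → factor 15.15/0.35 = 43.286
Product of known-step factors = 1.0314 × 10^6
Overall factor = 2.40 mM / (0.145 nM) = 1.6552 × 10^7
Step-4 factor = 1.6552 × 10^7 / 1.0314 × 10^6 = 16.048
v = 0.96 mL / 16.048 = 0.0598 mL

0.0598 mL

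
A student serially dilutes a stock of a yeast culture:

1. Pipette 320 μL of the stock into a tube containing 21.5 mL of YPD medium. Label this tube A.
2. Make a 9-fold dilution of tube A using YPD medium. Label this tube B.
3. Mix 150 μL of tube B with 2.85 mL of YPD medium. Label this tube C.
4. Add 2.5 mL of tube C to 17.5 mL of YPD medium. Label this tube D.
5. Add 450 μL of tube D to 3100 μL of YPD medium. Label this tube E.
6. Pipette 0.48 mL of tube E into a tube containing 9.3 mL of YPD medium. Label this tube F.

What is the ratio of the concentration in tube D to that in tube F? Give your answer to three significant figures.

Step 1: 320 μL + 21.5 mL = 21820 μL total → factor 21820/320 = 68.188
Step 2: 9-fold → factor 9
Step 3: 150 μL + 2.85 mL = 3000 μL total → factor 3000/150 = 20
Step 4: 2.5 mL + 17.5 mL = 20 mL total → factor 20/2.5 = 8
Step 5: 450 μL + 3100 μL = 3550 μL total → factor 3550/450 = 7.8889
Step 6: 0.48 mL + 9.3 mL = 9.78 mL total → factor 9.78/0.48 = 20.375
Dilution factor to tube D = 98190; to tube F = 1.5783 × 10^7
[tube D]/[tube F] = (factor to tube F)/(factor to tube D) = 1.5783 × 10^7/98190 = 161

161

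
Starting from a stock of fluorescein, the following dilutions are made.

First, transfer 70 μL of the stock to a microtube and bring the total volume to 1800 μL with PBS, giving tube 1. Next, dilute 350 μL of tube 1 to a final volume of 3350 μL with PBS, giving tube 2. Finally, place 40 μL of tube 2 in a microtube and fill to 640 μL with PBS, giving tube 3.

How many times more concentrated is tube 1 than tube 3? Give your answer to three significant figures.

Step 1: 70 μL brought to 1800 μL → factor 1800/70 = 25.714
Step 2: 350 μL brought to 3350 μL → factor 3350/350 = 9.5714
Step 3: 40 μL brought to 640 μL → factor 640/40 = 16
Dilution factor to tube 1 = 25.714; to tube 3 = 3938
[tube 1]/[tube 3] = (factor to tube 3)/(factor to tube 1) = 3938/25.714 = 153

153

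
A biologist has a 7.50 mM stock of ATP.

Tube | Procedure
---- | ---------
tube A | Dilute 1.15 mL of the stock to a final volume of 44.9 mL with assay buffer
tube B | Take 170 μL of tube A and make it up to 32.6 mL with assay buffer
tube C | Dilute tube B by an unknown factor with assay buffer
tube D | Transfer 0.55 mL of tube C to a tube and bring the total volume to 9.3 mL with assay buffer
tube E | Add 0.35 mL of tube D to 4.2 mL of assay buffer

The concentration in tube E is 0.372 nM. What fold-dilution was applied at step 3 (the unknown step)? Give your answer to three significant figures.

Step 1: 1.15 mL brought to 44.9 mL → factor 44.9/1.15 = 39.043
Step 2: 170 μL brought to 32.6 mL → factor 32600/170 = 191.76
Step 3: unknown factor x
Step 4: 0.55 mL brought to 9.3 mL → factor 9.3/0.55 = 16.909
Step 5: 0.35 mL + 4.2 mL = 4.55 mL total → factor 4.55/0.35 = 13
Product of known-step factors = 1.6458 × 10^6
Overall factor = 7.50 mM / (0.372 nM) = 2.0161 × 10^7
x = 2.0161 × 10^7 / 1.6458 × 10^6 = 12.3

12.3-fold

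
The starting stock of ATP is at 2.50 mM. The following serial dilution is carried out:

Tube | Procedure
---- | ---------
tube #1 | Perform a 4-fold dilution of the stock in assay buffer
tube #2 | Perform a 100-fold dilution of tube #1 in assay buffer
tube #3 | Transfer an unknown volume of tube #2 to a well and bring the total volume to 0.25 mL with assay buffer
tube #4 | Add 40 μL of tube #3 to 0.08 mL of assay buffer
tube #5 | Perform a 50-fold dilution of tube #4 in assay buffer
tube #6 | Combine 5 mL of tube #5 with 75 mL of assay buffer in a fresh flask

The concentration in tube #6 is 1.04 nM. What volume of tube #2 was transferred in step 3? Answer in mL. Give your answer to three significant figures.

Step 1: 4-fold → factor 4
Step 2: 100-fold → factor 100
Step 3: v brought to 0.25 mL → factor = 0.25 mL/v
Step 4: 40 μL + 0.08 mL = 120 μL total → factor 120/40 = 3
Step 5: 50-fold → factor 50
Step 6: 5 mL + 75 mL = 80 mL total → factor 80/5 = 16
Product of known-step factors = 9.6 × 10^5
Overall factor = 2.50 mM / (1.04 nM) = 2.4038 × 10^6
Step-3 factor = 2.4038 × 10^6 / 9.6 × 10^5 = 2.504
v = 0.25 mL / 2.504 = 0.0998 mL

0.0998 mL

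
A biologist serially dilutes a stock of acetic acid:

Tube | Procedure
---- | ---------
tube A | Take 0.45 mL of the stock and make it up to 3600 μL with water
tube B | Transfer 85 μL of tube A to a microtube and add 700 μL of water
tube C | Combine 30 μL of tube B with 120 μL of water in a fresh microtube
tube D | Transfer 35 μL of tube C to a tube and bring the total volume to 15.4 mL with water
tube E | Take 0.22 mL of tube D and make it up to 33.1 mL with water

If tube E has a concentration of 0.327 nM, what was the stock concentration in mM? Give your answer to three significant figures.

Step 1: 0.45 mL brought to 3600 μL → factor 3.6/0.45 = 8
Step 2: 85 μL + 700 μL = 785 μL total → factor 785/85 = 9.2353
Step 3: 30 μL + 120 μL = 150 μL total → factor 150/30 = 5
Step 4: 35 μL brought to 15.4 mL → factor 15400/35 = 440
Step 5: 0.22 mL brought to 33.1 mL → factor 33.1/0.22 = 150.45
Overall dilution factor = 8 × 9.2353 × 5 × 440 × 150.45 = 2.4455 × 10^7
Stock = 0.327 nM × 2.4455 × 10^7 = 7.997 × 10^6 nM = 8.00 mM

8.00 mM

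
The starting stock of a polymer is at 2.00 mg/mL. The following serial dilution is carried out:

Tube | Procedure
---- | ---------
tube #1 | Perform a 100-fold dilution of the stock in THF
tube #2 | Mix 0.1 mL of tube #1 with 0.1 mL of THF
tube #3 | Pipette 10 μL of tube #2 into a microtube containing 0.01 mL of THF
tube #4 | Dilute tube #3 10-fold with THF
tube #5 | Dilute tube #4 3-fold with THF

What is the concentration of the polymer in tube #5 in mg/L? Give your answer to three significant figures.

0.167 mg/L

Step 1: 100-fold → factor 100
Step 2: 0.1 mL + 0.1 mL = 0.2 mL total → factor 0.2/0.1 = 2
Step 3: 10 μL + 0.01 mL = 20 μL total → factor 20/10 = 2
Step 4: 10-fold → factor 10
Step 5: 3-fold → factor 3
Dilution factor through tube #5 = 100 × 2 × 2 × 10 × 3 = 12000
[tube #5] = 2.00 mg/mL / 12000 = 0.0001667 mg/mL = 0.167 mg/L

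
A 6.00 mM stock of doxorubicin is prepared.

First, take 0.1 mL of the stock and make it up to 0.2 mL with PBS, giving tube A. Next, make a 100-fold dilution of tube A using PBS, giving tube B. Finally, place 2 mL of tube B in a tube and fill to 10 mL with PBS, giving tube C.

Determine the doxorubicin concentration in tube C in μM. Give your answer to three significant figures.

Step 1: 0.1 mL brought to 0.2 mL → factor 0.2/0.1 = 2
Step 2: 100-fold → factor 100
Step 3: 2 mL brought to 10 mL → factor 10/2 = 5
Overall dilution factor = 2 × 100 × 5 = 1000
Final = 6.00 mM / 1000 = 0.006000 mM = 6.00 μM

6.00 μM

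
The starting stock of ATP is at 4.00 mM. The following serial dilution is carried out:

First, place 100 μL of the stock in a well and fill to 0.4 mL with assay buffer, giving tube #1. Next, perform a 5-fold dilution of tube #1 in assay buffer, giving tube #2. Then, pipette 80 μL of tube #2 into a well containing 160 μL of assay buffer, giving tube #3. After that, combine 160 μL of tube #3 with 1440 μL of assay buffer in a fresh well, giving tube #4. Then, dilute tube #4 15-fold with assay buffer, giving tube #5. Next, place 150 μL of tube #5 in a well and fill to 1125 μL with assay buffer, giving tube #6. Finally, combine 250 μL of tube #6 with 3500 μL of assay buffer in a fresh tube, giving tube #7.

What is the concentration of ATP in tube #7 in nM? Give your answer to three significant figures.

Step 1: 100 μL brought to 0.4 mL → factor 400/100 = 4
Step 2: 5-fold → factor 5
Step 3: 80 μL + 160 μL = 240 μL total → factor 240/80 = 3
Step 4: 160 μL + 1440 μL = 1600 μL total → factor 1600/160 = 10
Step 5: 15-fold → factor 15
Step 6: 150 μL brought to 1125 μL → factor 1125/150 = 7.5
Step 7: 250 μL + 3500 μL = 3750 μL total → factor 3750/250 = 15
Overall dilution factor = 4 × 5 × 3 × 10 × 15 × 7.5 × 15 = 1.0125 × 10^6
Final = 4.00 mM / 1.0125 × 10^6 = 3.951 × 10^-6 mM = 3.95 nM

3.95 nM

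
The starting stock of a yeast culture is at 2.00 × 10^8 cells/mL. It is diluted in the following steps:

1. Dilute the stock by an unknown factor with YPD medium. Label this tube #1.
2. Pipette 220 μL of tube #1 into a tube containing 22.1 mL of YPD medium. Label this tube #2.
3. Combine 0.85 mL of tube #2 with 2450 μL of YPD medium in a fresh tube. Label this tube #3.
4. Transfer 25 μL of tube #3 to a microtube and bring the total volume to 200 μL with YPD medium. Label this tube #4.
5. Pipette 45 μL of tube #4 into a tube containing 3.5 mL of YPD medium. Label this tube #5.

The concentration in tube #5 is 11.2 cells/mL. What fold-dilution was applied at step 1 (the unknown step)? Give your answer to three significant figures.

Step 1: unknown factor x
Step 2: 220 μL + 22.1 mL = 22320 μL total → factor 22320/220 = 101.45
Step 3: 0.85 mL + 2450 μL = 3.3 mL total → factor 3.3/0.85 = 3.8824
Step 4: 25 μL brought to 200 μL → factor 200/25 = 8
Step 5: 45 μL + 3.5 mL = 3545 μL total → factor 3545/45 = 78.778
Product of known-step factors = 2.4823 × 10^5
Overall factor = 2.00 × 10^8 cells/mL / (11.2 cells/mL) = 1.7857 × 10^7
x = 1.7857 × 10^7 / 2.4823 × 10^5 = 71.9

71.9-fold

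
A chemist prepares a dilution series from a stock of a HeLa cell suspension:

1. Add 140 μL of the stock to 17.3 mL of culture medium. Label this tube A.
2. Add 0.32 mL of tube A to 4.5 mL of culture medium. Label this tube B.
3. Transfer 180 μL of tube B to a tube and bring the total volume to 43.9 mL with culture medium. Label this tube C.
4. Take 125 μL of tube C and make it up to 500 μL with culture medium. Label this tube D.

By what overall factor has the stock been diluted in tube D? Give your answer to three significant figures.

Step 1: 140 μL + 17.3 mL = 17440 μL total → factor 17440/140 = 124.57
Step 2: 0.32 mL + 4.5 mL = 4.82 mL total → factor 4.82/0.32 = 15.062
Step 3: 180 μL brought to 43.9 mL → factor 43900/180 = 243.89
Step 4: 125 μL brought to 500 μL → factor 500/125 = 4
Overall dilution factor = 124.57 × 15.062 × 243.89 × 4 = 1.8305 × 10^6

1.83 × 10^6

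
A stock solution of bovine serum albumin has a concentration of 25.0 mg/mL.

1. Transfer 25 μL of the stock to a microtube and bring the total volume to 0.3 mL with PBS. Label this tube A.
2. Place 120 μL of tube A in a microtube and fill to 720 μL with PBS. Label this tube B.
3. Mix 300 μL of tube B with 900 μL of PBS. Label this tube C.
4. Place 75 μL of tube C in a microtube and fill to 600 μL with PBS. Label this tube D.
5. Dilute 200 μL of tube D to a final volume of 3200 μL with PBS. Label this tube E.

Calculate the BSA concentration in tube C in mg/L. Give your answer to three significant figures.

86.8 mg/L

Step 1: 25 μL brought to 0.3 mL → factor 300/25 = 12
Step 2: 120 μL brought to 720 μL → factor 720/120 = 6
Step 3: 300 μL + 900 μL = 1200 μL total → factor 1200/300 = 4
Dilution factor through tube C = 12 × 6 × 4 = 288
[tube C] = 25.0 mg/mL / 288 = 0.08681 mg/mL = 86.8 mg/L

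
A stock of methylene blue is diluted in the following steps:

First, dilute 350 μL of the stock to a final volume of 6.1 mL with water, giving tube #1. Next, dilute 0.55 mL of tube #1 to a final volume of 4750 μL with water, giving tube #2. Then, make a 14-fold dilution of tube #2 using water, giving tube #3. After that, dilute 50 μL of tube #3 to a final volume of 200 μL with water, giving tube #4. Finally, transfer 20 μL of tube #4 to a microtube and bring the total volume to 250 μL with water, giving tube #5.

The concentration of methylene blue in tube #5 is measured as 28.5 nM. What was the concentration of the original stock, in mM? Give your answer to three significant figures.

3.00 mM

Step 1: 350 μL brought to 6.1 mL → factor 6100/350 = 17.429
Step 2: 0.55 mL brought to 4750 μL → factor 4.75/0.55 = 8.6364
Step 3: 14-fold → factor 14
Step 4: 50 μL brought to 200 μL → factor 200/50 = 4
Step 5: 20 μL brought to 250 μL → factor 250/20 = 12.5
Overall dilution factor = 17.429 × 8.6364 × 14 × 4 × 12.5 = 1.0536 × 10^5
Stock = 28.5 nM × 1.0536 × 10^5 = 3.003 × 10^6 nM = 3.00 mM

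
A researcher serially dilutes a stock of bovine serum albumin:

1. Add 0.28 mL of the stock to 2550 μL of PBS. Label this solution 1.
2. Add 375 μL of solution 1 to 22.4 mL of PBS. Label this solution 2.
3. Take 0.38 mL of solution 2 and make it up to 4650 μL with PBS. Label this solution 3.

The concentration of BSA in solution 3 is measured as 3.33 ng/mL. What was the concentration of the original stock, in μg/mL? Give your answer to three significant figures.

25.0 μg/mL

Step 1: 0.28 mL + 2550 μL = 2.83 mL total → factor 2.83/0.28 = 10.107
Step 2: 375 μL + 22.4 mL = 22775 μL total → factor 22775/375 = 60.733
Step 3: 0.38 mL brought to 4650 μL → factor 4.65/0.38 = 12.237
Overall dilution factor = 10.107 × 60.733 × 12.237 = 7511.5
Stock = 3.33 ng/mL × 7511.5 = 2.501 × 10^4 ng/mL = 25.0 μg/mL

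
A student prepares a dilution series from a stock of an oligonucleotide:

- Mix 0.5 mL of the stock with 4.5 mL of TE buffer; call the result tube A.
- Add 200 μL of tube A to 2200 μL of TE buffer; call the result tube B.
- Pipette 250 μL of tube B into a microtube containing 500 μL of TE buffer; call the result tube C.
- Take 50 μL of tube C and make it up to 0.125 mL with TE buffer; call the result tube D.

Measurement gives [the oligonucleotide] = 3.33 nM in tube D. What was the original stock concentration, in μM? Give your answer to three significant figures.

3.00 μM

Step 1: 0.5 mL + 4.5 mL = 5 mL total → factor 5/0.5 = 10
Step 2: 200 μL + 2200 μL = 2400 μL total → factor 2400/200 = 12
Step 3: 250 μL + 500 μL = 750 μL total → factor 750/250 = 3
Step 4: 50 μL brought to 0.125 mL → factor 125/50 = 2.5
Overall dilution factor = 10 × 12 × 3 × 2.5 = 900
Stock = 3.33 nM × 900 = 2997 nM = 3.00 μM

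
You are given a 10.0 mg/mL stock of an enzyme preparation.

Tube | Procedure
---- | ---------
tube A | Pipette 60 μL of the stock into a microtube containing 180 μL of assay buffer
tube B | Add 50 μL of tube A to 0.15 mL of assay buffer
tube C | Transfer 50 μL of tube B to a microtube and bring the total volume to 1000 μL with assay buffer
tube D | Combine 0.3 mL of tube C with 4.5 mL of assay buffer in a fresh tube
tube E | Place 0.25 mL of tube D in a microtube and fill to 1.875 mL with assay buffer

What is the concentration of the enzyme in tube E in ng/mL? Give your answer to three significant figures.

Step 1: 60 μL + 180 μL = 240 μL total → factor 240/60 = 4
Step 2: 50 μL + 0.15 mL = 200 μL total → factor 200/50 = 4
Step 3: 50 μL brought to 1000 μL → factor 1000/50 = 20
Step 4: 0.3 mL + 4.5 mL = 4.8 mL total → factor 4.8/0.3 = 16
Step 5: 0.25 mL brought to 1.875 mL → factor 1.875/0.25 = 7.5
Overall dilution factor = 4 × 4 × 20 × 16 × 7.5 = 38400
Final = 10.0 mg/mL / 38400 = 0.0002604 mg/mL = 260 ng/mL

260 ng/mL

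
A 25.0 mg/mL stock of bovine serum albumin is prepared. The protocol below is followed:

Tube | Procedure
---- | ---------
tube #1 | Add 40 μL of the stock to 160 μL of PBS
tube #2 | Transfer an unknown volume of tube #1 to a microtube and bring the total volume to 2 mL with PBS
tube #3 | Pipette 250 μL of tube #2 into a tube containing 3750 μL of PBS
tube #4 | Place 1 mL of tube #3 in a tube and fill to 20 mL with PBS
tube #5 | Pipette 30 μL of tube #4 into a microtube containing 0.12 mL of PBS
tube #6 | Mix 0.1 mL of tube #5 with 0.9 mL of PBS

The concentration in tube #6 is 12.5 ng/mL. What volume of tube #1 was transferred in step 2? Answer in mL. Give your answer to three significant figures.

Step 1: 40 μL + 160 μL = 200 μL total → factor 200/40 = 5
Step 2: v brought to 2 mL → factor = 2 mL/v
Step 3: 250 μL + 3750 μL = 4000 μL total → factor 4000/250 = 16
Step 4: 1 mL brought to 20 mL → factor 20/1 = 20
Step 5: 30 μL + 0.12 mL = 150 μL total → factor 150/30 = 5
Step 6: 0.1 mL + 0.9 mL = 1 mL total → factor 1/0.1 = 10
Product of known-step factors = 80000
Overall factor = 25.0 mg/mL / (12.5 ng/mL) = 2 × 10^6
Step-2 factor = 2 × 10^6 / 80000 = 25
v = 2 mL / 25 = 0.0800 mL

0.0800 mL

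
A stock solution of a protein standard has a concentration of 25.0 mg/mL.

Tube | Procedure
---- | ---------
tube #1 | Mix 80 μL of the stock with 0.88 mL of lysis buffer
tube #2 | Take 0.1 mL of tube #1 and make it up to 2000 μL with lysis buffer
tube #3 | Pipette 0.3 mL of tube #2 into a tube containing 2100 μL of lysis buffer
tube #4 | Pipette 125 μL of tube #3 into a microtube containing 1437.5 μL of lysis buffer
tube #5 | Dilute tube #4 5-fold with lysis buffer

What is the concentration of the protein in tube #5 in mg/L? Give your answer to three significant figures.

Step 1: 80 μL + 0.88 mL = 960 μL total → factor 960/80 = 12
Step 2: 0.1 mL brought to 2000 μL → factor 2/0.1 = 20
Step 3: 0.3 mL + 2100 μL = 2.4 mL total → factor 2.4/0.3 = 8
Step 4: 125 μL + 1437.5 μL = 1562.5 μL total → factor 1562.5/125 = 12.5
Step 5: 5-fold → factor 5
Overall dilution factor = 12 × 20 × 8 × 12.5 × 5 = 1.2 × 10^5
Final = 25.0 mg/mL / 1.2 × 10^5 = 0.0002083 mg/mL = 0.208 mg/L

0.208 mg/L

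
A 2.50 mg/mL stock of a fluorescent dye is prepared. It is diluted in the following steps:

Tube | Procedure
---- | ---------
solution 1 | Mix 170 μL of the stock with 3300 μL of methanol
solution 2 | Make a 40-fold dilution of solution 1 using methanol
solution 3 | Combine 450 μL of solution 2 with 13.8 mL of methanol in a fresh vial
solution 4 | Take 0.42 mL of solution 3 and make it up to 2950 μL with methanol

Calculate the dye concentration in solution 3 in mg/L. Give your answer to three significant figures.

0.0967 mg/L

Step 1: 170 μL + 3300 μL = 3470 μL total → factor 3470/170 = 20.412
Step 2: 40-fold → factor 40
Step 3: 450 μL + 13.8 mL = 14250 μL total → factor 14250/450 = 31.667
Dilution factor through solution 3 = 20.412 × 40 × 31.667 = 25855
[solution 3] = 2.50 mg/mL / 25855 = 9.669 × 10^-5 mg/mL = 0.0967 mg/L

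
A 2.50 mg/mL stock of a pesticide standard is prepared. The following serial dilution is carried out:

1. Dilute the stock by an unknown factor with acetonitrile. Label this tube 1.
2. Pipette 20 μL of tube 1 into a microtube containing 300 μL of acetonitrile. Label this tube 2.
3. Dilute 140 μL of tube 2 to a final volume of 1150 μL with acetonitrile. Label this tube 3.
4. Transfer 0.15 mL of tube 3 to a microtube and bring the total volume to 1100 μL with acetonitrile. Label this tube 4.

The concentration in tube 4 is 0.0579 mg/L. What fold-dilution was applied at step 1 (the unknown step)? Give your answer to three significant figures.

44.8-fold

Step 1: unknown factor x
Step 2: 20 μL + 300 μL = 320 μL total → factor 320/20 = 16
Step 3: 140 μL brought to 1150 μL → factor 1150/140 = 8.2143
Step 4: 0.15 mL brought to 1100 μL → factor 1.1/0.15 = 7.3333
Product of known-step factors = 963.81
Overall factor = 2.50 mg/mL / (0.0579 mg/L) = 43178
x = 43178 / 963.81 = 44.8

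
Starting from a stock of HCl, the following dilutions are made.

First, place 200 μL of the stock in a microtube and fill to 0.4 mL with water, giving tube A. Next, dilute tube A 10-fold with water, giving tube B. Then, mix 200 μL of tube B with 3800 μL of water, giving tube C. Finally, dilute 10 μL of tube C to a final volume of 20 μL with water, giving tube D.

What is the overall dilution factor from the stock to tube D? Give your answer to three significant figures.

800

Step 1: 200 μL brought to 0.4 mL → factor 400/200 = 2
Step 2: 10-fold → factor 10
Step 3: 200 μL + 3800 μL = 4000 μL total → factor 4000/200 = 20
Step 4: 10 μL brought to 20 μL → factor 20/10 = 2
Overall dilution factor = 2 × 10 × 20 × 2 = 800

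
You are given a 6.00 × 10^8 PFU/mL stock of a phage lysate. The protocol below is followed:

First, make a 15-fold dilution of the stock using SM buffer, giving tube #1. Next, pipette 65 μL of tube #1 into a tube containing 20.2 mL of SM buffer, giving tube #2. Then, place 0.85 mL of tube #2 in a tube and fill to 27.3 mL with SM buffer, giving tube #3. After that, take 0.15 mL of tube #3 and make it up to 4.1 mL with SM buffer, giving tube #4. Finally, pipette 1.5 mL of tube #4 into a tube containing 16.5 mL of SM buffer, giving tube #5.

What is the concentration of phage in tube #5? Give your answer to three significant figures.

Step 1: 15-fold → factor 15
Step 2: 65 μL + 20.2 mL = 20265 μL total → factor 20265/65 = 311.77
Step 3: 0.85 mL brought to 27.3 mL → factor 27.3/0.85 = 32.118
Step 4: 0.15 mL brought to 4.1 mL → factor 4.1/0.15 = 27.333
Step 5: 1.5 mL + 16.5 mL = 18 mL total → factor 18/1.5 = 12
Overall dilution factor = 15 × 311.77 × 32.118 × 27.333 × 12 = 4.9265 × 10^7
Final = 6.00 × 10^8 PFU/mL / 4.9265 × 10^7 = 12.2 PFU/mL

12.2 PFU/mL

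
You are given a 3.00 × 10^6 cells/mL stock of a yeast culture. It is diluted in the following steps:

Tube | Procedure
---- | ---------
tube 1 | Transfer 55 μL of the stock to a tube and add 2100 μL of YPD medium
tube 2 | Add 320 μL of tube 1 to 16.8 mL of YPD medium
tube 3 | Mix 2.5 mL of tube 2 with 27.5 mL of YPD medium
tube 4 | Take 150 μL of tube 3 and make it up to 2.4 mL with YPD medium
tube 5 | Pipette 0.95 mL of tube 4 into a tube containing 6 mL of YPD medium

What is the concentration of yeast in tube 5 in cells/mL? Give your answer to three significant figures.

1.02 cells/mL

Step 1: 55 μL + 2100 μL = 2155 μL total → factor 2155/55 = 39.182
Step 2: 320 μL + 16.8 mL = 17120 μL total → factor 17120/320 = 53.5
Step 3: 2.5 mL + 27.5 mL = 30 mL total → factor 30/2.5 = 12
Step 4: 150 μL brought to 2.4 mL → factor 2400/150 = 16
Step 5: 0.95 mL + 6 mL = 6.95 mL total → factor 6.95/0.95 = 7.3158
Overall dilution factor = 39.182 × 53.5 × 12 × 16 × 7.3158 = 2.9444 × 10^6
Final = 3.00 × 10^6 cells/mL / 2.9444 × 10^6 = 1.02 cells/mL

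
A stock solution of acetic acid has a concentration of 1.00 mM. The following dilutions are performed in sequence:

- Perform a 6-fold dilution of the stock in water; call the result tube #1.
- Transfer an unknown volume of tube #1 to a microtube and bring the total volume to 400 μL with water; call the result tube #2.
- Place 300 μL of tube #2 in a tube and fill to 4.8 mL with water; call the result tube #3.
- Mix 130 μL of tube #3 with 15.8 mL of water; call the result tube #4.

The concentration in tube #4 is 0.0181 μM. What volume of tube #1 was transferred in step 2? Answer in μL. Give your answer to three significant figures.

85.2 μL

Step 1: 6-fold → factor 6
Step 2: v brought to 400 μL → factor = 400 μL/v
Step 3: 300 μL brought to 4.8 mL → factor 4800/300 = 16
Step 4: 130 μL + 15.8 mL = 15930 μL total → factor 15930/130 = 122.54
Product of known-step factors = 11764
Overall factor = 1.00 mM / (0.0181 μM) = 55249
Step-2 factor = 55249 / 11764 = 4.6965
v = 400 μL / 4.6965 = 85.2 μL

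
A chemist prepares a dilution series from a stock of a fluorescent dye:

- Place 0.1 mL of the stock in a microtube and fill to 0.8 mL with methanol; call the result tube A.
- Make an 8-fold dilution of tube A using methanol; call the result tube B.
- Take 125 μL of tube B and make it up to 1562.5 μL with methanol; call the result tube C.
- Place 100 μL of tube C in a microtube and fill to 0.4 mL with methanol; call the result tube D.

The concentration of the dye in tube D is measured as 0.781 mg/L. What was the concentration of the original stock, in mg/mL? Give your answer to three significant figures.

2.50 mg/mL

Step 1: 0.1 mL brought to 0.8 mL → factor 0.8/0.1 = 8
Step 2: 8-fold → factor 8
Step 3: 125 μL brought to 1562.5 μL → factor 1562.5/125 = 12.5
Step 4: 100 μL brought to 0.4 mL → factor 400/100 = 4
Overall dilution factor = 8 × 8 × 12.5 × 4 = 3200
Stock = 0.781 mg/L × 3200 = 2499 mg/L = 2.50 mg/mL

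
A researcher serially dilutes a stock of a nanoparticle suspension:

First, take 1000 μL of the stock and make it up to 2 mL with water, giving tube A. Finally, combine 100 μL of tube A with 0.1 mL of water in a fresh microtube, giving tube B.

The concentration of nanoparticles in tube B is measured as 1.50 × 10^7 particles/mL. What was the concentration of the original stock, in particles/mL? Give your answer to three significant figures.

6.00 × 10^7 particles/mL

Step 1: 1000 μL brought to 2 mL → factor 2000/1000 = 2
Step 2: 100 μL + 0.1 mL = 200 μL total → factor 200/100 = 2
Overall dilution factor = 2 × 2 = 4
Stock = 1.50 × 10^7 particles/mL × 4 = 6.00 × 10^7 particles/mL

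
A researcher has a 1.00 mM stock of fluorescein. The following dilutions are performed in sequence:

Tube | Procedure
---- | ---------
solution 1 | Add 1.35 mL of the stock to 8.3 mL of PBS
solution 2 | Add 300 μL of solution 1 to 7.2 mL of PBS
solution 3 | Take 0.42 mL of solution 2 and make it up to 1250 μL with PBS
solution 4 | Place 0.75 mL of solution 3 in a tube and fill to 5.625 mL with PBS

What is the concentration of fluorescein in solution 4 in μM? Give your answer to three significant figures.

0.251 μM

Step 1: 1.35 mL + 8.3 mL = 9.65 mL total → factor 9.65/1.35 = 7.1481
Step 2: 300 μL + 7.2 mL = 7500 μL total → factor 7500/300 = 25
Step 3: 0.42 mL brought to 1250 μL → factor 1.25/0.42 = 2.9762
Step 4: 0.75 mL brought to 5.625 mL → factor 5.625/0.75 = 7.5
Overall dilution factor = 7.1481 × 25 × 2.9762 × 7.5 = 3988.9
Final = 1.00 mM / 3988.9 = 0.0002507 mM = 0.251 μM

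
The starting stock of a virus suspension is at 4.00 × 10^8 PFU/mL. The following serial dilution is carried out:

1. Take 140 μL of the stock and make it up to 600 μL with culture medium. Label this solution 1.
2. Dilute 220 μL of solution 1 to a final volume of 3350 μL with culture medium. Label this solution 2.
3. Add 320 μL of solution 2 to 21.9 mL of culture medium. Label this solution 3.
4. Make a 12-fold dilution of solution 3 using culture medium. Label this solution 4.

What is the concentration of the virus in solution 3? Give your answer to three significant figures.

Step 1: 140 μL brought to 600 μL → factor 600/140 = 4.2857
Step 2: 220 μL brought to 3350 μL → factor 3350/220 = 15.227
Step 3: 320 μL + 21.9 mL = 22220 μL total → factor 22220/320 = 69.438
Dilution factor through solution 3 = 4.2857 × 15.227 × 69.438 = 4531.5
[solution 3] = 4.00 × 10^8 PFU/mL / 4531.5 = 8.83 × 10^4 PFU/mL

8.83 × 10^4 PFU/mL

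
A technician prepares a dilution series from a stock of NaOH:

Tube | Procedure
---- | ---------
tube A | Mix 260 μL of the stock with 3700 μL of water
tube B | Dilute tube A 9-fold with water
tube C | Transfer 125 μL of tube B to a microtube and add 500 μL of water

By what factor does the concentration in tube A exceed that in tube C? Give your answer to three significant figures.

45.0

Step 1: 260 μL + 3700 μL = 3960 μL total → factor 3960/260 = 15.231
Step 2: 9-fold → factor 9
Step 3: 125 μL + 500 μL = 625 μL total → factor 625/125 = 5
Dilution factor to tube A = 15.231; to tube C = 685.38
[tube A]/[tube C] = (factor to tube C)/(factor to tube A) = 685.38/15.231 = 45.0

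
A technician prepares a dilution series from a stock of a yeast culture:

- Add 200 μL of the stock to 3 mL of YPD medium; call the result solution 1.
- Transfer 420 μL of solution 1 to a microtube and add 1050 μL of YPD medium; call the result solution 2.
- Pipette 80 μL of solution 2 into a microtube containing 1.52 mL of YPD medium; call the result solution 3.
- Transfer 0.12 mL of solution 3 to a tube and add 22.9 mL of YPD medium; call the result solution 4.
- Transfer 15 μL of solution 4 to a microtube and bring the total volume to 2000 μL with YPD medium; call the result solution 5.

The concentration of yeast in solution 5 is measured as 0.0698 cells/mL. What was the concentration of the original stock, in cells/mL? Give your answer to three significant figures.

Step 1: 200 μL + 3 mL = 3200 μL total → factor 3200/200 = 16
Step 2: 420 μL + 1050 μL = 1470 μL total → factor 1470/420 = 3.5
Step 3: 80 μL + 1.52 mL = 1600 μL total → factor 1600/80 = 20
Step 4: 0.12 mL + 22.9 mL = 23.02 mL total → factor 23.02/0.12 = 191.83
Step 5: 15 μL brought to 2000 μL → factor 2000/15 = 133.33
Overall dilution factor = 16 × 3.5 × 20 × 191.83 × 133.33 = 2.8647 × 10^7
Stock = 0.0698 cells/mL × 2.8647 × 10^7 = 2.00 × 10^6 cells/mL

2.00 × 10^6 cells/mL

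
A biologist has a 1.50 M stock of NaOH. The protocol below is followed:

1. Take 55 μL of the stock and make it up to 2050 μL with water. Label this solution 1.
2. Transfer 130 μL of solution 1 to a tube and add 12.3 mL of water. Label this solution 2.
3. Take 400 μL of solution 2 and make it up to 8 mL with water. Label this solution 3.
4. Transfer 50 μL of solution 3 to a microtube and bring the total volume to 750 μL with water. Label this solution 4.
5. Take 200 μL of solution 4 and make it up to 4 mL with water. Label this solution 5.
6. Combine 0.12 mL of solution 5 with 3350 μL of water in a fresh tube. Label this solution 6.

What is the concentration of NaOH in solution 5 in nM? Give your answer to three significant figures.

70.1 nM

Step 1: 55 μL brought to 2050 μL → factor 2050/55 = 37.273
Step 2: 130 μL + 12.3 mL = 12430 μL total → factor 12430/130 = 95.615
Step 3: 400 μL brought to 8 mL → factor 8000/400 = 20
Step 4: 50 μL brought to 750 μL → factor 750/50 = 15
Step 5: 200 μL brought to 4 mL → factor 4000/200 = 20
Dilution factor through solution 5 = 37.273 × 95.615 × 20 × 15 × 20 = 2.1383 × 10^7
[solution 5] = 1.50 M / 2.1383 × 10^7 = 7.015 × 10^-8 M = 70.1 nM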